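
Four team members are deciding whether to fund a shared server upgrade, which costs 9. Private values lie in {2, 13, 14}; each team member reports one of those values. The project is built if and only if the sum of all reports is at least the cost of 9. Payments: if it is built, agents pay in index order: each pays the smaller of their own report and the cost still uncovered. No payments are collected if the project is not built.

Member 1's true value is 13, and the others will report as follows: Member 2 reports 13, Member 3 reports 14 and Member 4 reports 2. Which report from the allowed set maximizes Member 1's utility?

2

Report 2: project built, pays 2, utility 13 - 2 = 11.
Report 13: project built, pays 9, utility 13 - 9 = 4.
Report 14: project built, pays 9, utility 13 - 9 = 4.
The best choice is 2 with utility 11.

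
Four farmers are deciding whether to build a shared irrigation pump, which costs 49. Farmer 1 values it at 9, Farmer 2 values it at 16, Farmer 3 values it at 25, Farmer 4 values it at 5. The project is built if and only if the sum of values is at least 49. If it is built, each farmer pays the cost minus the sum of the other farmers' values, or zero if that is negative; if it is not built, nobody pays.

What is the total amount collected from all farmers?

32

Total value 55 ≥ cost 49, so it is built.
Farmer 1: others sum to 46; max(0, 49 - 46) = 3.
Farmer 2: others sum to 39; max(0, 49 - 39) = 10.
Farmer 3: others sum to 30; max(0, 49 - 30) = 19.
Farmer 4: others sum to 50; max(0, 49 - 50) = 0.
Total collected = 3 + 10 + 19 + 0 = 32.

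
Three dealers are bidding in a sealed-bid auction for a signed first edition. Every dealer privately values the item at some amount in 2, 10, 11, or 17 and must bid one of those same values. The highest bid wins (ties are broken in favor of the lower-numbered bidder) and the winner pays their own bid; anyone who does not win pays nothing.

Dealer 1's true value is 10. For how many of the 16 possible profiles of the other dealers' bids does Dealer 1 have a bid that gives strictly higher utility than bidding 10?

Others bid (2, 2): truth gives 0; bid 2 gives 8 > 0. Violating.
Others bid (2, 10): truth gives 0; no alternative beats it.
Others bid (2, 11): truth gives 0; no alternative beats it.
(Checking all 16 profiles: 1 has a profitable deviation, 15 do not.)

1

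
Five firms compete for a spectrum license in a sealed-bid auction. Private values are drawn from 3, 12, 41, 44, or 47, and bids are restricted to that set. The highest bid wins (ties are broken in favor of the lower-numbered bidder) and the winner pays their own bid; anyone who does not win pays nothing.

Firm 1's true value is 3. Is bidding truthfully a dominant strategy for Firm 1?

Check each profile of the others' bids and compare truth against every alternative bid.
Others bid (3, 3, 3, 3): truth gives 0, best alternative gives -9.
Others bid (3, 3, 3, 12): truth gives 0, best alternative gives -9.
Others bid (3, 3, 12, 3): truth gives 0, best alternative gives -9.
Others bid (3, 3, 12, 12): truth gives 0, best alternative gives -9.
Others bid (3, 12, 3, 3): truth gives 0, best alternative gives -9.
Others bid (3, 12, 3, 12): truth gives 0, best alternative gives -9.
(Remaining 619 profiles checked similarly; truth is weakly best in each.)
In every case the truthful bid is at least as good as any alternative, so it is a dominant strategy.

Yes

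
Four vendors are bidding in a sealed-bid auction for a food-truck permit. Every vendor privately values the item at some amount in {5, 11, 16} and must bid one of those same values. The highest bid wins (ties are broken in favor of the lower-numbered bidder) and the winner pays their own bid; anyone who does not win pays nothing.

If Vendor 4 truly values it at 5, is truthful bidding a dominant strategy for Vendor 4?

Yes

Check each profile of the others' bids and compare truth against every alternative bid.
Others bid (5, 5, 5): truth gives 0, best alternative gives -6.
Others bid (5, 5, 11): truth gives 0, best alternative gives 0.
Others bid (5, 5, 16): truth gives 0, best alternative gives 0.
Others bid (5, 11, 5): truth gives 0, best alternative gives 0.
Others bid (5, 11, 11): truth gives 0, best alternative gives 0.
Others bid (5, 11, 16): truth gives 0, best alternative gives 0.
(Remaining 21 profiles checked similarly; truth is weakly best in each.)
In every case the truthful bid is at least as good as any alternative, so it is a dominant strategy.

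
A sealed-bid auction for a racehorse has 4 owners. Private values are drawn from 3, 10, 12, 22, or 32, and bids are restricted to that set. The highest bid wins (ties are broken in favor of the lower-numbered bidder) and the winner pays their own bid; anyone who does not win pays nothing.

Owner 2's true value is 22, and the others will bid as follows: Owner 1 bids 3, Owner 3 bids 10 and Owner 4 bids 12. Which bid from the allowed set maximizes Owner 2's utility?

Bid 3: loses, pays 0, utility 0.
Bid 10: loses, pays 0, utility 0.
Bid 12: wins, pays 12, utility 22 - 12 = 10.
Bid 22: wins, pays 22, utility 22 - 22 = 0.
Bid 32: wins, pays 32, utility 22 - 32 = -10.
The best choice is 12 with utility 10.

12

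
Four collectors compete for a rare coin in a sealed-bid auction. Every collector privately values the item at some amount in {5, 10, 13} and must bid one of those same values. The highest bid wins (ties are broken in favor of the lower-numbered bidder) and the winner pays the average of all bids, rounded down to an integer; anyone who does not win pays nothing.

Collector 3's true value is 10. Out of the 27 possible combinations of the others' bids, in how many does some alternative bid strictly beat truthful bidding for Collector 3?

Others bid (5, 5, 13): truth gives 0; bid 13 gives 1 > 0. Violating.
Others bid (5, 10, 5): truth gives 0; bid 13 gives 2 > 0. Violating.
Others bid (5, 10, 10): truth gives 0; bid 13 gives 1 > 0. Violating.
Others bid (10, 5, 5): truth gives 0; bid 13 gives 2 > 0. Violating.
Others bid (5, 5, 5): truth gives 4; no alternative beats it.
Others bid (5, 5, 10): truth gives 3; no alternative beats it.
(Checking all 27 profiles: 6 have a profitable deviation, 21 do not.)

6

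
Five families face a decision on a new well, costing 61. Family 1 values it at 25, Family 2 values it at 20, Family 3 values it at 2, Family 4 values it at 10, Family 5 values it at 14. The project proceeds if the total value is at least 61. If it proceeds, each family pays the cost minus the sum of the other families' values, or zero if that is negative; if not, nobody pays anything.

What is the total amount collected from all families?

29

Total value 71 ≥ cost 61, so it is built.
Family 1: others sum to 46; max(0, 61 - 46) = 15.
Family 2: others sum to 51; max(0, 61 - 51) = 10.
Family 3: others sum to 69; max(0, 61 - 69) = 0.
Family 4: others sum to 61; max(0, 61 - 61) = 0.
Family 5: others sum to 57; max(0, 61 - 57) = 4.
Total collected = 15 + 10 + 0 + 0 + 4 = 29.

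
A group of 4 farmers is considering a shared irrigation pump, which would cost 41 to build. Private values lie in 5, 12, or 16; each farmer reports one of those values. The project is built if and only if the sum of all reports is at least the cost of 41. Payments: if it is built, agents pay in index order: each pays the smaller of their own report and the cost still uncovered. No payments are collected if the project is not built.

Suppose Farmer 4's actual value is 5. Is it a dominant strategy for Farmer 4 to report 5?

Yes

Check each profile of the others' reports and compare truth against every alternative report.
Others report (5, 12, 12): truth gives 0, best alternative gives -7.
Others report (12, 5, 12): truth gives 0, best alternative gives -7.
Others report (12, 12, 5): truth gives 0, best alternative gives -7.
Others report (5, 12, 16): truth gives 0, best alternative gives -3.
Others report (5, 16, 12): truth gives 0, best alternative gives -3.
Others report (12, 5, 16): truth gives 0, best alternative gives -3.
(Remaining 21 profiles checked similarly; truth is weakly best in each.)
In every case the truthful report is at least as good as any alternative, so it is a dominant strategy.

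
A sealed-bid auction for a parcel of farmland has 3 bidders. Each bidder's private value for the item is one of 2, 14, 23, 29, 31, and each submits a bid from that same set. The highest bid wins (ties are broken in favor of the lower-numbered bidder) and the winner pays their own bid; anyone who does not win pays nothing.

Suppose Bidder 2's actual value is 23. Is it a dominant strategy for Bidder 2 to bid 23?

No

Consider the case where Bidder 1 bids 2 and Bidder 3 bids 2.
Truthful bid 23: wins, pays 23, utility 23 - 23 = 0.
Bid 14 instead: wins, pays 14, utility 23 - 14 = 9.
Since 9 > 0, bidding 14 is strictly better here, so truthful bidding is not dominant.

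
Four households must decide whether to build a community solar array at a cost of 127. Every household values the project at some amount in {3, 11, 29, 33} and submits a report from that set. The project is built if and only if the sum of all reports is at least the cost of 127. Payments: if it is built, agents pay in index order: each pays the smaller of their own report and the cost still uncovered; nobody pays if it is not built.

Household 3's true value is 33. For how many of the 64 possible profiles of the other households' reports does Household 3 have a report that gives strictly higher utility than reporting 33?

Others report (33, 33, 33): truth gives 0; report 29 gives 4 > 0. Violating.
Others report (3, 3, 3): truth gives 0; no alternative beats it.
Others report (3, 3, 11): truth gives 0; no alternative beats it.
(Checking all 64 profiles: 1 has a profitable deviation, 63 do not.)

1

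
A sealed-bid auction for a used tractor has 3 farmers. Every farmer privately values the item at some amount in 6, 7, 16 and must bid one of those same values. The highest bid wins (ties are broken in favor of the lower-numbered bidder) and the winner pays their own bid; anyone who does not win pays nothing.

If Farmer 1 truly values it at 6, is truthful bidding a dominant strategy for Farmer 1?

Yes

Check each profile of the others' bids and compare truth against every alternative bid.
Others bid (6, 6): truth gives 0, best alternative gives -1.
Others bid (6, 7): truth gives 0, best alternative gives -1.
Others bid (7, 6): truth gives 0, best alternative gives -1.
Others bid (7, 7): truth gives 0, best alternative gives -1.
Others bid (6, 16): truth gives 0, best alternative gives 0.
Others bid (7, 16): truth gives 0, best alternative gives 0.
(Remaining 3 profiles checked similarly; truth is weakly best in each.)
In every case the truthful bid is at least as good as any alternative, so it is a dominant strategy.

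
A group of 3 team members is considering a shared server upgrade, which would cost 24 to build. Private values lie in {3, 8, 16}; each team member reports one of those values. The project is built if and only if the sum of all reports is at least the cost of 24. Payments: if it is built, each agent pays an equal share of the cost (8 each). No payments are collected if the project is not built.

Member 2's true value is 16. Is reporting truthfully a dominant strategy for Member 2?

Check each profile of the others' reports and compare truth against every alternative report.
Others report (3, 8): truth gives 8, best alternative gives 0.
Others report (8, 3): truth gives 8, best alternative gives 0.
Others report (3, 16): truth gives 8, best alternative gives 8.
Others report (8, 8): truth gives 8, best alternative gives 8.
Others report (8, 16): truth gives 8, best alternative gives 8.
Others report (16, 3): truth gives 8, best alternative gives 8.
(Remaining 3 profiles checked similarly; truth is weakly best in each.)
In every case the truthful report is at least as good as any alternative, so it is a dominant strategy.

Yes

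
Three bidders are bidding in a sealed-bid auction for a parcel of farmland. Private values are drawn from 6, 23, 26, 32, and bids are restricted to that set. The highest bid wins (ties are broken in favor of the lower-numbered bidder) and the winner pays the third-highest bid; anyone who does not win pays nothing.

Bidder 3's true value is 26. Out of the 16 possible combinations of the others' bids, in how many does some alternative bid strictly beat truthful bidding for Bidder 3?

4

Others bid (6, 26): truth gives 0; bid 32 gives 20 > 0. Violating.
Others bid (23, 26): truth gives 0; bid 32 gives 3 > 0. Violating.
Others bid (26, 6): truth gives 0; bid 32 gives 20 > 0. Violating.
Others bid (26, 23): truth gives 0; bid 32 gives 3 > 0. Violating.
Others bid (6, 6): truth gives 20; no alternative beats it.
Others bid (6, 23): truth gives 20; no alternative beats it.
(Checking all 16 profiles: 4 have a profitable deviation, 12 do not.)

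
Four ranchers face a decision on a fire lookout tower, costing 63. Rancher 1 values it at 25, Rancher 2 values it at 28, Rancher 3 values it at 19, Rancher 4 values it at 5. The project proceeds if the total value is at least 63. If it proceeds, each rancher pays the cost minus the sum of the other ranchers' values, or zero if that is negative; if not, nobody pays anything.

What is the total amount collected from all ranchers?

30

Total value 77 ≥ cost 63, so it is built.
Rancher 1: others sum to 52; max(0, 63 - 52) = 11.
Rancher 2: others sum to 49; max(0, 63 - 49) = 14.
Rancher 3: others sum to 58; max(0, 63 - 58) = 5.
Rancher 4: others sum to 72; max(0, 63 - 72) = 0.
Total collected = 11 + 14 + 5 + 0 = 30.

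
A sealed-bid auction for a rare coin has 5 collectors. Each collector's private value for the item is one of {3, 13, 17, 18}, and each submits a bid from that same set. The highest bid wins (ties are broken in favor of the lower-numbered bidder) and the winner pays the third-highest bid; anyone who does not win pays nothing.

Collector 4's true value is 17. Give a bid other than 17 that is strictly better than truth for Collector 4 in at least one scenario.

18

Suppose Collector 1 bids 3, Collector 2 bids 3, Collector 3 bids 3 and Collector 5 bids 18.
Bid 17: loses, pays 0, utility 0.
Bid 18: wins, pays 3, utility 17 - 3 = 14.
So bidding 18 beats truth here (14 > 0).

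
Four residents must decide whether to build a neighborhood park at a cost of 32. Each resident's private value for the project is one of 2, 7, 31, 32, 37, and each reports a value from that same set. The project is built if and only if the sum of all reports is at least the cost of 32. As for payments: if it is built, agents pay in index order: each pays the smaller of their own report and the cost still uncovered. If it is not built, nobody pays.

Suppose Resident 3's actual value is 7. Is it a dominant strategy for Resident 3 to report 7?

Consider the case where Resident 1 reports 2, Resident 2 reports 2 and Resident 4 reports 31.
Truthful report 7: project built, pays 7, utility 7 - 7 = 0.
Report 2 instead: project built, pays 2, utility 7 - 2 = 5.
Since 5 > 0, reporting 2 is strictly better here, so truthful reporting is not dominant.

No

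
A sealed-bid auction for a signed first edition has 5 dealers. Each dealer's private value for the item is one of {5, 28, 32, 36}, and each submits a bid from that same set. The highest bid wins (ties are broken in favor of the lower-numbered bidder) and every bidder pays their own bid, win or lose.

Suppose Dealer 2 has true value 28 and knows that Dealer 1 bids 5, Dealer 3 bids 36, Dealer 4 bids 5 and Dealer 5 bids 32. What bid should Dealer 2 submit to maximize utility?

Bid 5: loses but pays 5, utility -5.
Bid 28: loses but pays 28, utility -28.
Bid 32: loses but pays 32, utility -32.
Bid 36: wins, pays 36, utility 28 - 36 = -8.
The best choice is 5 with utility -5.

5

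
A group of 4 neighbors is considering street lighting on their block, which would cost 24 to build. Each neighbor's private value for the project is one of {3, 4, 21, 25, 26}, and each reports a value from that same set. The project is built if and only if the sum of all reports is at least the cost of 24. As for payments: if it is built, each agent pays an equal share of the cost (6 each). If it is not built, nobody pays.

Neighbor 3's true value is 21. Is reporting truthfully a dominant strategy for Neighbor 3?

Yes

Check each profile of the others' reports and compare truth against every alternative report.
Others report (3, 3, 3): truth gives 15, best alternative gives 15.
Others report (3, 3, 4): truth gives 15, best alternative gives 15.
Others report (3, 3, 21): truth gives 15, best alternative gives 15.
Others report (3, 3, 25): truth gives 15, best alternative gives 15.
Others report (3, 3, 26): truth gives 15, best alternative gives 15.
Others report (3, 4, 3): truth gives 15, best alternative gives 15.
(Remaining 119 profiles checked similarly; truth is weakly best in each.)
In every case the truthful report is at least as good as any alternative, so it is a dominant strategy.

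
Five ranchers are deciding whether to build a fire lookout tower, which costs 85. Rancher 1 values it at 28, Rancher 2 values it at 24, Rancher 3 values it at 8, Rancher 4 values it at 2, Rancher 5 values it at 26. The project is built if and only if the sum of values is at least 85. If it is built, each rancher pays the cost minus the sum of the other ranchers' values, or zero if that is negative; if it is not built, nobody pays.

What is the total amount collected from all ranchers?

Total value 88 ≥ cost 85, so it is built.
Rancher 1: others sum to 60; max(0, 85 - 60) = 25.
Rancher 2: others sum to 64; max(0, 85 - 64) = 21.
Rancher 3: others sum to 80; max(0, 85 - 80) = 5.
Rancher 4: others sum to 86; max(0, 85 - 86) = 0.
Rancher 5: others sum to 62; max(0, 85 - 62) = 23.
Total collected = 25 + 21 + 5 + 0 + 23 = 74.

74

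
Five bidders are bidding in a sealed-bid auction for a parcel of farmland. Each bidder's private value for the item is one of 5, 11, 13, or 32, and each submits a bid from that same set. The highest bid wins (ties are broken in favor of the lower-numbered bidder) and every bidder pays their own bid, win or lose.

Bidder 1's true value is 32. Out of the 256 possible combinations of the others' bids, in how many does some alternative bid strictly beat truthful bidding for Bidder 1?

81

Others bid (5, 5, 5, 5): truth gives 0; bid 5 gives 27 > 0. Violating.
Others bid (5, 5, 5, 11): truth gives 0; bid 11 gives 21 > 0. Violating.
Others bid (5, 5, 5, 13): truth gives 0; bid 13 gives 19 > 0. Violating.
Others bid (5, 5, 11, 5): truth gives 0; bid 11 gives 21 > 0. Violating.
Others bid (5, 5, 5, 32): truth gives 0; no alternative beats it.
Others bid (5, 5, 11, 32): truth gives 0; no alternative beats it.
(Checking all 256 profiles: 81 have a profitable deviation, 175 do not.)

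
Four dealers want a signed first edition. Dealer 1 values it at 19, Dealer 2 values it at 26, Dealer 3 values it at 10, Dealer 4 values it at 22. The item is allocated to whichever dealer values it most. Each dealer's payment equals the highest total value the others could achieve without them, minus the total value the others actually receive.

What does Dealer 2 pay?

22

Dealer 2 has the highest value and receives the item.
Without Dealer 2, the item would go to the next-highest value, 22, so the others could achieve 22.
With Dealer 2 present and winning, the others receive nothing, so their total is 0.
Payment = 22 - 0 = 22.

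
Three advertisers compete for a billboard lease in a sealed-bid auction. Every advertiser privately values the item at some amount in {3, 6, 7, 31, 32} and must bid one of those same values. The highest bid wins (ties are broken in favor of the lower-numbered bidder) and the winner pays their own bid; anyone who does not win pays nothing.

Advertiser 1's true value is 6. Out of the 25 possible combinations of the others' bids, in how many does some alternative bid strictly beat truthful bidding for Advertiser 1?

1

Others bid (3, 3): truth gives 0; bid 3 gives 3 > 0. Violating.
Others bid (3, 6): truth gives 0; no alternative beats it.
Others bid (3, 7): truth gives 0; no alternative beats it.
(Checking all 25 profiles: 1 has a profitable deviation, 24 do not.)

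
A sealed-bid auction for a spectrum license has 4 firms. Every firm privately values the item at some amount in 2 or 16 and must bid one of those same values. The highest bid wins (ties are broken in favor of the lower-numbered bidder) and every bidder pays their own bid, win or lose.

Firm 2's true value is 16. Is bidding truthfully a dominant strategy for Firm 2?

Consider the case where Firm 1 bids 16, Firm 3 bids 2 and Firm 4 bids 2.
Truthful bid 16: loses but pays 16, utility -16.
Bid 2 instead: loses but pays 2, utility -2.
Since -2 > -16, bidding 2 is strictly better here, so truthful bidding is not dominant.

No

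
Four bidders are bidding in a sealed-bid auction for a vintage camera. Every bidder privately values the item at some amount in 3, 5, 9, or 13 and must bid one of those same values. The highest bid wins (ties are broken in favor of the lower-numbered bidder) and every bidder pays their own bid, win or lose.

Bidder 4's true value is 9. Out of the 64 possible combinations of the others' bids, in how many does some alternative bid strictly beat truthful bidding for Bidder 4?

57

Others bid (3, 3, 3): truth gives 0; bid 5 gives 4 > 0. Violating.
Others bid (3, 3, 9): truth gives -9; bid 3 gives -3 > -9. Violating.
Others bid (3, 3, 13): truth gives -9; bid 3 gives -3 > -9. Violating.
Others bid (3, 5, 9): truth gives -9; bid 3 gives -3 > -9. Violating.
Others bid (3, 3, 5): truth gives 0; no alternative beats it.
Others bid (3, 5, 3): truth gives 0; no alternative beats it.
(Checking all 64 profiles: 57 have a profitable deviation, 7 do not.)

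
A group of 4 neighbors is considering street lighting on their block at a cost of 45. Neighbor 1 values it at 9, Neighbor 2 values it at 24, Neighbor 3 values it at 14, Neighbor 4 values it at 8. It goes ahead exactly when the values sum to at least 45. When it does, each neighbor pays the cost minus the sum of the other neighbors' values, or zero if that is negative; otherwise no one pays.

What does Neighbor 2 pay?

Total value 55 ≥ cost 45, so the project is built.
The other neighbors' values sum to 31.
Cost minus that sum is 45 - 31 = 14.

14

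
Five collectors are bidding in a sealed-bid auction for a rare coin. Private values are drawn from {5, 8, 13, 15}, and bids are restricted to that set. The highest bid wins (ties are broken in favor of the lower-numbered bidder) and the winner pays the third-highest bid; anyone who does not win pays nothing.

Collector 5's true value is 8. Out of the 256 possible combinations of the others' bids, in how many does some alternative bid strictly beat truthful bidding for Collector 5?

8

Others bid (5, 5, 5, 8): truth gives 0; bid 13 gives 3 > 0. Violating.
Others bid (5, 5, 5, 13): truth gives 0; bid 15 gives 3 > 0. Violating.
Others bid (5, 5, 8, 5): truth gives 0; bid 13 gives 3 > 0. Violating.
Others bid (5, 5, 13, 5): truth gives 0; bid 15 gives 3 > 0. Violating.
Others bid (5, 5, 5, 5): truth gives 3; no alternative beats it.
Others bid (5, 5, 5, 15): truth gives 0; no alternative beats it.
(Checking all 256 profiles: 8 have a profitable deviation, 248 do not.)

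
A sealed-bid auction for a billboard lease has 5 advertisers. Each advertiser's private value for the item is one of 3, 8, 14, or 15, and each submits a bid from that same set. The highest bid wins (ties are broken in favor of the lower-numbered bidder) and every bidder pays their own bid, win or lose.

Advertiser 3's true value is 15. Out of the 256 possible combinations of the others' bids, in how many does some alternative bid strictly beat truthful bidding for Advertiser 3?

Others bid (3, 3, 3, 3): truth gives 0; bid 8 gives 7 > 0. Violating.
Others bid (3, 3, 3, 8): truth gives 0; bid 8 gives 7 > 0. Violating.
Others bid (3, 3, 3, 14): truth gives 0; bid 14 gives 1 > 0. Violating.
Others bid (3, 3, 8, 3): truth gives 0; bid 8 gives 7 > 0. Violating.
Others bid (3, 3, 3, 15): truth gives 0; no alternative beats it.
Others bid (3, 3, 8, 15): truth gives 0; no alternative beats it.
(Checking all 256 profiles: 148 have a profitable deviation, 108 do not.)

148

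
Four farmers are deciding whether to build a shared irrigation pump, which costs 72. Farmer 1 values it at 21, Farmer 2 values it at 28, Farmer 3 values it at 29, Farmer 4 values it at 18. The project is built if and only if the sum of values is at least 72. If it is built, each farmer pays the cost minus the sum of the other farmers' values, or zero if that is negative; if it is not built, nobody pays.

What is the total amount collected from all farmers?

9

Total value 96 ≥ cost 72, so it is built.
Farmer 1: others sum to 75; max(0, 72 - 75) = 0.
Farmer 2: others sum to 68; max(0, 72 - 68) = 4.
Farmer 3: others sum to 67; max(0, 72 - 67) = 5.
Farmer 4: others sum to 78; max(0, 72 - 78) = 0.
Total collected = 0 + 4 + 5 + 0 = 9.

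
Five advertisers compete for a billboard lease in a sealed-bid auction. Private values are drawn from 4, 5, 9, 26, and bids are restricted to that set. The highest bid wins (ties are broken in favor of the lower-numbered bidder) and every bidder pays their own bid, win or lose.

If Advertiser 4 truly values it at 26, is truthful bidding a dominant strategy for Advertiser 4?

No

Consider the case where Advertiser 1 bids 4, Advertiser 2 bids 4, Advertiser 3 bids 4 and Advertiser 5 bids 4.
Truthful bid 26: wins, pays 26, utility 26 - 26 = 0.
Bid 5 instead: wins, pays 5, utility 26 - 5 = 21.
Since 21 > 0, bidding 5 is strictly better here, so truthful bidding is not dominant.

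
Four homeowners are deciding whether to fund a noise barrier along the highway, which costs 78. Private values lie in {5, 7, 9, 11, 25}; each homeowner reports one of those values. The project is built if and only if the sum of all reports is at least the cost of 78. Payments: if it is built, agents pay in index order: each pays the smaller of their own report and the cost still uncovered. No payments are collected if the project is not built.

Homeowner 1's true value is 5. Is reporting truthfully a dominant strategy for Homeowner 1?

Check each profile of the others' reports and compare truth against every alternative report.
Others report (25, 25, 25): truth gives 0, best alternative gives -2.
Others report (5, 5, 5): truth gives 0, best alternative gives 0.
Others report (5, 5, 7): truth gives 0, best alternative gives 0.
Others report (5, 5, 9): truth gives 0, best alternative gives 0.
Others report (5, 5, 11): truth gives 0, best alternative gives 0.
Others report (5, 5, 25): truth gives 0, best alternative gives 0.
(Remaining 119 profiles checked similarly; truth is weakly best in each.)
In every case the truthful report is at least as good as any alternative, so it is a dominant strategy.

Yes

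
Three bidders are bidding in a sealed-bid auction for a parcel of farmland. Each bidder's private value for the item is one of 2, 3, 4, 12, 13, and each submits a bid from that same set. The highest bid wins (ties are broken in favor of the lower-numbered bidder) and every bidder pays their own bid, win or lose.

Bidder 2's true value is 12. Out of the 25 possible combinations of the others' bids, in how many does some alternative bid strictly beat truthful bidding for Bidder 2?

Others bid (2, 2): truth gives 0; bid 3 gives 9 > 0. Violating.
Others bid (2, 3): truth gives 0; bid 3 gives 9 > 0. Violating.
Others bid (2, 4): truth gives 0; bid 4 gives 8 > 0. Violating.
Others bid (2, 13): truth gives -12; bid 13 gives -1 > -12. Violating.
Others bid (2, 12): truth gives 0; no alternative beats it.
Others bid (3, 12): truth gives 0; no alternative beats it.
(Checking all 25 profiles: 19 have a profitable deviation, 6 do not.)

19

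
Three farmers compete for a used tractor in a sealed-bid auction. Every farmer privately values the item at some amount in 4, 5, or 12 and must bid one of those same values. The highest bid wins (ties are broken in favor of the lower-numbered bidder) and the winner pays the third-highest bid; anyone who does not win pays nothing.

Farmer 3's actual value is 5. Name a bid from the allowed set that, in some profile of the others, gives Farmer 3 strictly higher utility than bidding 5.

Suppose Farmer 1 bids 4 and Farmer 2 bids 5.
Bid 5: loses, pays 0, utility 0.
Bid 12: wins, pays 4, utility 5 - 4 = 1.
So bidding 12 beats truth here (1 > 0).

12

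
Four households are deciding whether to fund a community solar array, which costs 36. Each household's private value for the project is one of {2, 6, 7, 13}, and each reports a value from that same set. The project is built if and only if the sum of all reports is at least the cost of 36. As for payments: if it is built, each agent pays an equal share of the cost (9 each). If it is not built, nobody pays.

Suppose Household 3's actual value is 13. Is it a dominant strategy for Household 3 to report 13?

Check each profile of the others' reports and compare truth against every alternative report.
Others report (2, 13, 13): truth gives 4, best alternative gives 0.
Others report (6, 6, 13): truth gives 4, best alternative gives 0.
Others report (6, 7, 13): truth gives 4, best alternative gives 0.
Others report (6, 13, 6): truth gives 4, best alternative gives 0.
Others report (6, 13, 7): truth gives 4, best alternative gives 0.
Others report (7, 6, 13): truth gives 4, best alternative gives 0.
(Remaining 58 profiles checked similarly; truth is weakly best in each.)
In every case the truthful report is at least as good as any alternative, so it is a dominant strategy.

Yes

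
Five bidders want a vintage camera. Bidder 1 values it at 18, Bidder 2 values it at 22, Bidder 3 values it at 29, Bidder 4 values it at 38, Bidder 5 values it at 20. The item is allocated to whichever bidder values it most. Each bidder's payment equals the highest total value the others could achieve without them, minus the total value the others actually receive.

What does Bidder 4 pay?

29

Bidder 4 has the highest value and receives the item.
Without Bidder 4, the item would go to the next-highest value, 29, so the others could achieve 29.
With Bidder 4 present and winning, the others receive nothing, so their total is 0.
Payment = 29 - 0 = 29.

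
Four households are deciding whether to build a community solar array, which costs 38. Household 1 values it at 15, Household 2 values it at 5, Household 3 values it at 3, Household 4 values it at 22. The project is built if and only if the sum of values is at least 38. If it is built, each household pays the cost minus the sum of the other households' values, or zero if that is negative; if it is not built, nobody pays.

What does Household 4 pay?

15

Total value 45 ≥ cost 38, so the project is built.
The other households' values sum to 23.
Cost minus that sum is 38 - 23 = 15.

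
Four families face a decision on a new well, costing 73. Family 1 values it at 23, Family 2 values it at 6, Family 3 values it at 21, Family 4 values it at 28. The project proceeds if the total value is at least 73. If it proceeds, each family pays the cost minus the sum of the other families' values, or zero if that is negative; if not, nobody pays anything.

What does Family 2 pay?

1

Total value 78 ≥ cost 73, so the project is built.
The other families' values sum to 72.
Cost minus that sum is 73 - 72 = 1.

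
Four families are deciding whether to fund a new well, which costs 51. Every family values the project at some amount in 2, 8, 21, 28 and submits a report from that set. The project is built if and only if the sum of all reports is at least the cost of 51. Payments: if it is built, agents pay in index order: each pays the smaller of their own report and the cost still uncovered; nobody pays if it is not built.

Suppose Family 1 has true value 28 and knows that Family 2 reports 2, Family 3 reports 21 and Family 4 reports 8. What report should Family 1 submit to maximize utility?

21

Report 2: project not built, utility 0.
Report 8: project not built, utility 0.
Report 21: project built, pays 21, utility 28 - 21 = 7.
Report 28: project built, pays 28, utility 28 - 28 = 0.
The best choice is 21 with utility 7.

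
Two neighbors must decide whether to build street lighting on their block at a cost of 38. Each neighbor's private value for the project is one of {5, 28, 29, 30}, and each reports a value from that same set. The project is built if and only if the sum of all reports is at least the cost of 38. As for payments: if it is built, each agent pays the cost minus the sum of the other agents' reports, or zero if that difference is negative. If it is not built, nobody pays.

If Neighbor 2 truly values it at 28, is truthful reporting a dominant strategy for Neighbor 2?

Check each profile of the others' reports and compare truth against every alternative report.
Others report (30): truth gives 20, best alternative gives 20.
Others report (29): truth gives 19, best alternative gives 19.
Others report (28): truth gives 18, best alternative gives 18.
Others report (5): truth gives 0, best alternative gives 0.
In every case the truthful report is at least as good as any alternative, so it is a dominant strategy.

Yes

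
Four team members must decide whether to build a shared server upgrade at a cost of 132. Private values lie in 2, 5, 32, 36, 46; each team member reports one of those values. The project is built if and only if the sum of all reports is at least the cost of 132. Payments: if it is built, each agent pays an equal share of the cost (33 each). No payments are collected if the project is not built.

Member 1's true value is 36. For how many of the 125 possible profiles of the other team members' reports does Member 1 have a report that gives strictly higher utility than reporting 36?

9

Others report (2, 46, 46): truth gives 0; report 46 gives 3 > 0. Violating.
Others report (5, 36, 46): truth gives 0; report 46 gives 3 > 0. Violating.
Others report (5, 46, 36): truth gives 0; report 46 gives 3 > 0. Violating.
Others report (36, 5, 46): truth gives 0; report 46 gives 3 > 0. Violating.
Others report (2, 2, 2): truth gives 0; no alternative beats it.
Others report (2, 2, 5): truth gives 0; no alternative beats it.
(Checking all 125 profiles: 9 have a profitable deviation, 116 do not.)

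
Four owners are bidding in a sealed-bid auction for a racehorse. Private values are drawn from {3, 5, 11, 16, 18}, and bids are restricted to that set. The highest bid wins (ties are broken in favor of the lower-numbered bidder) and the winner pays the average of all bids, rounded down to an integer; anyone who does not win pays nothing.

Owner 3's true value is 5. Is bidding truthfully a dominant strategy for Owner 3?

Yes

Check each profile of the others' bids and compare truth against every alternative bid.
Others bid (3, 3, 3): truth gives 2, best alternative gives 0.
Others bid (3, 3, 5): truth gives 1, best alternative gives 0.
Others bid (3, 3, 11): truth gives 0, best alternative gives 0.
Others bid (3, 3, 16): truth gives 0, best alternative gives 0.
Others bid (3, 3, 18): truth gives 0, best alternative gives 0.
Others bid (3, 5, 3): truth gives 0, best alternative gives 0.
(Remaining 119 profiles checked similarly; truth is weakly best in each.)
In every case the truthful bid is at least as good as any alternative, so it is a dominant strategy.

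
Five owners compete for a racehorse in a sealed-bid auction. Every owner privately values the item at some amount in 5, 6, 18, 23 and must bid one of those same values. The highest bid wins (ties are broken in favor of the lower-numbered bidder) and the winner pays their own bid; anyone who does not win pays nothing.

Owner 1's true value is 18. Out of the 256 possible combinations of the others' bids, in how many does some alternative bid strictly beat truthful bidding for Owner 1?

16

Others bid (5, 5, 5, 5): truth gives 0; bid 5 gives 13 > 0. Violating.
Others bid (5, 5, 5, 6): truth gives 0; bid 6 gives 12 > 0. Violating.
Others bid (5, 5, 6, 5): truth gives 0; bid 6 gives 12 > 0. Violating.
Others bid (5, 5, 6, 6): truth gives 0; bid 6 gives 12 > 0. Violating.
Others bid (5, 5, 5, 18): truth gives 0; no alternative beats it.
Others bid (5, 5, 5, 23): truth gives 0; no alternative beats it.
(Checking all 256 profiles: 16 have a profitable deviation, 240 do not.)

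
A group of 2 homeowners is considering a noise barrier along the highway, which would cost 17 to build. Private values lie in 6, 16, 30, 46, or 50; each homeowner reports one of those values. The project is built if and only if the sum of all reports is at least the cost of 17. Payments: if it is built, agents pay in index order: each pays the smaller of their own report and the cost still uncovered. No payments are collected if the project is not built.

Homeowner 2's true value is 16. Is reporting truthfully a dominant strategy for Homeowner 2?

Yes

Check each profile of the others' reports and compare truth against every alternative report.
Others report (30): truth gives 16, best alternative gives 16.
Others report (46): truth gives 16, best alternative gives 16.
Others report (50): truth gives 16, best alternative gives 16.
Others report (16): truth gives 15, best alternative gives 15.
Others report (6): truth gives 5, best alternative gives 5.
In every case the truthful report is at least as good as any alternative, so it is a dominant strategy.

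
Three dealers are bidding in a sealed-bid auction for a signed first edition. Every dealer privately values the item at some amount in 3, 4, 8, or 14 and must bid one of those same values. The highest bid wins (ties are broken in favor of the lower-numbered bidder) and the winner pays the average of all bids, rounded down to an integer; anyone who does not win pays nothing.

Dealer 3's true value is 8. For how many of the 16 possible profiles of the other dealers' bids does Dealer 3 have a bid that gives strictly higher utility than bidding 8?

1

Others bid (3, 3): truth gives 4; bid 4 gives 5 > 4. Violating.
Others bid (3, 4): truth gives 3; no alternative beats it.
Others bid (3, 8): truth gives 0; no alternative beats it.
(Checking all 16 profiles: 1 has a profitable deviation, 15 do not.)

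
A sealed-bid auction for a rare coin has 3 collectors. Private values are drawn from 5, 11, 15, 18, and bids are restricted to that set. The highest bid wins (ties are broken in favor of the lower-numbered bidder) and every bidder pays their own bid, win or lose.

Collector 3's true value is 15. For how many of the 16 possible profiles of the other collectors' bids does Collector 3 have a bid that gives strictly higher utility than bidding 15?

Others bid (5, 5): truth gives 0; bid 11 gives 4 > 0. Violating.
Others bid (5, 15): truth gives -15; bid 18 gives -3 > -15. Violating.
Others bid (5, 18): truth gives -15; bid 5 gives -5 > -15. Violating.
Others bid (11, 15): truth gives -15; bid 18 gives -3 > -15. Violating.
Others bid (5, 11): truth gives 0; no alternative beats it.
Others bid (11, 5): truth gives 0; no alternative beats it.
(Checking all 16 profiles: 13 have a profitable deviation, 3 do not.)

13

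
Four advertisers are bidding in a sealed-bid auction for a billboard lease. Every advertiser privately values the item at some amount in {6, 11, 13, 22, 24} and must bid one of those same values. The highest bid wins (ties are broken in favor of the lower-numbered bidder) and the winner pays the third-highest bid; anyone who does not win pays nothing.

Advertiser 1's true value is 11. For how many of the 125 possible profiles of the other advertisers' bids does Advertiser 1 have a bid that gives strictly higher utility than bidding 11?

9

Others bid (6, 6, 13): truth gives 0; bid 13 gives 5 > 0. Violating.
Others bid (6, 6, 22): truth gives 0; bid 22 gives 5 > 0. Violating.
Others bid (6, 6, 24): truth gives 0; bid 24 gives 5 > 0. Violating.
Others bid (6, 13, 6): truth gives 0; bid 13 gives 5 > 0. Violating.
Others bid (6, 6, 6): truth gives 5; no alternative beats it.
Others bid (6, 6, 11): truth gives 5; no alternative beats it.
(Checking all 125 profiles: 9 have a profitable deviation, 116 do not.)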